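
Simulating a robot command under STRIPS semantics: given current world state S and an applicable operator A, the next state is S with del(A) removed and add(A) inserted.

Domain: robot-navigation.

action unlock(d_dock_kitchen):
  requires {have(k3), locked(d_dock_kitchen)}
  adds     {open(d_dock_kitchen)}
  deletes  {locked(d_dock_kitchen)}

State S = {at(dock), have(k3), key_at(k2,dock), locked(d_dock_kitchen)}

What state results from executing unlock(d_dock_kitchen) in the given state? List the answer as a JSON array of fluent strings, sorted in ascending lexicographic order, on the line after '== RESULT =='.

Compute (S \ del) ∪ add:
  pre ⊆ S: {have(k3), locked(d_dock_kitchen)} ⊆ S  — applicable
  S \ del = {at(dock), have(k3), key_at(k2,dock)}
  ∪ add   = {at(dock), have(k3), key_at(k2,dock), open(d_dock_kitchen)}

== RESULT ==
["at(dock)", "have(k3)", "key_at(k2,dock)", "open(d_dock_kitchen)"]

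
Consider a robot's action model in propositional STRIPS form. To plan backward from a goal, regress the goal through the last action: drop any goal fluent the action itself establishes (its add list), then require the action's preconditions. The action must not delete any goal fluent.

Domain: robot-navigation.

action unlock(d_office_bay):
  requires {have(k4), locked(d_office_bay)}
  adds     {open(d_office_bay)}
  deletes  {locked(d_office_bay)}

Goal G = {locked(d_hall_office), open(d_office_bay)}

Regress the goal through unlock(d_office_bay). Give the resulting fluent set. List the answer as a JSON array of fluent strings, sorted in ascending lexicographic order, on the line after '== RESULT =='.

Regress:
  G ∩ del = {}  (empty — regression defined)
  G \ add = {locked(d_hall_office), open(d_office_bay)} \ {open(d_office_bay)} = {locked(d_hall_office)}
  ∪ pre   = {locked(d_hall_office)} ∪ {have(k4), locked(d_office_bay)}
          = {have(k4), locked(d_hall_office), locked(d_office_bay)}

== RESULT ==
["have(k4)", "locked(d_hall_office)", "locked(d_office_bay)"]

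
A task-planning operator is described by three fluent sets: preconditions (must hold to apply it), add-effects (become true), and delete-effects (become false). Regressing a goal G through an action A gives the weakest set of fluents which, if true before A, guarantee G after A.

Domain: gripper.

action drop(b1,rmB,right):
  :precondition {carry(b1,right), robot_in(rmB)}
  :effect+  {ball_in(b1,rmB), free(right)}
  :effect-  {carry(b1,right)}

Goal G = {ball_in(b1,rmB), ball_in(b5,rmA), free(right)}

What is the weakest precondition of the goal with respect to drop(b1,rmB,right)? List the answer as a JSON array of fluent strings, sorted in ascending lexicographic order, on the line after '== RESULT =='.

Compute (G \ add) ∪ pre:
  G ∩ del = {}  (empty — regression defined)
  G \ add = {ball_in(b1,rmB), ball_in(b5,rmA), free(right)} \ {ball_in(b1,rmB), free(right)} = {ball_in(b5,rmA)}
  ∪ pre   = {ball_in(b5,rmA)} ∪ {carry(b1,right), robot_in(rmB)}
          = {ball_in(b5,rmA), carry(b1,right), robot_in(rmB)}

== RESULT ==
["ball_in(b5,rmA)", "carry(b1,right)", "robot_in(rmB)"]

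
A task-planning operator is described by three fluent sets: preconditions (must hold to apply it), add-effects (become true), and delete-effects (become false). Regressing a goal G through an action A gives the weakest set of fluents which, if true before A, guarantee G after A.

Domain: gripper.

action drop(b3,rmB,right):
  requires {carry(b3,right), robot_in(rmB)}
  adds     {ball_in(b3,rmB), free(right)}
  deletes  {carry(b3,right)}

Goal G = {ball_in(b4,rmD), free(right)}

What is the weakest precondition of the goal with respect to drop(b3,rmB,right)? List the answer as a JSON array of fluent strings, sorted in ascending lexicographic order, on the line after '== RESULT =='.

Compute (G \ add) ∪ pre:
  G ∩ del = {}  (empty — regression defined)
  G \ add = {ball_in(b4,rmD), free(right)} \ {ball_in(b3,rmB), free(right)} = {ball_in(b4,rmD)}
  ∪ pre   = {ball_in(b4,rmD)} ∪ {carry(b3,right), robot_in(rmB)}
          = {ball_in(b4,rmD), carry(b3,right), robot_in(rmB)}

== RESULT ==
["ball_in(b4,rmD)", "carry(b3,right)", "robot_in(rmB)"]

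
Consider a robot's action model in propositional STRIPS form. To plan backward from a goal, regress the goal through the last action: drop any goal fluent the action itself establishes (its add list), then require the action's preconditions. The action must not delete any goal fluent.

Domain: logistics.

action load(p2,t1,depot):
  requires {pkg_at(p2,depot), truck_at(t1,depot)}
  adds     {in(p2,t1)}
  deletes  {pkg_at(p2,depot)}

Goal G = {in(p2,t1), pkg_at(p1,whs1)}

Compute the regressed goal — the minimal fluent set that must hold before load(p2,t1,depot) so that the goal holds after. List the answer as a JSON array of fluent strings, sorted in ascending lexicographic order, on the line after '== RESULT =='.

Regress:
  G ∩ del = {}  (empty — regression defined)
  G \ add = {in(p2,t1), pkg_at(p1,whs1)} \ {in(p2,t1)} = {pkg_at(p1,whs1)}
  ∪ pre   = {pkg_at(p1,whs1)} ∪ {pkg_at(p2,depot), truck_at(t1,depot)}
          = {pkg_at(p1,whs1), pkg_at(p2,depot), truck_at(t1,depot)}

== RESULT ==
["pkg_at(p1,whs1)", "pkg_at(p2,depot)", "truck_at(t1,depot)"]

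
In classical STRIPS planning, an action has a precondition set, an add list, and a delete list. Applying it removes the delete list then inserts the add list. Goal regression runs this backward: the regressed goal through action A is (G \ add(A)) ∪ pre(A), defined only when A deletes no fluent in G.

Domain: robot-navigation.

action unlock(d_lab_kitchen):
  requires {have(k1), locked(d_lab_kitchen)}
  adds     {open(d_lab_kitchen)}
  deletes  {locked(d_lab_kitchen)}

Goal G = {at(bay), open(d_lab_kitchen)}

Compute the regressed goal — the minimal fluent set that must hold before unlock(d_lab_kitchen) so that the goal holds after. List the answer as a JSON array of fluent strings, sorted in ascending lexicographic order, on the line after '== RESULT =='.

Regress:
  G ∩ del = {}  (empty — regression defined)
  G \ add = {at(bay), open(d_lab_kitchen)} \ {open(d_lab_kitchen)} = {at(bay)}
  ∪ pre   = {at(bay)} ∪ {have(k1), locked(d_lab_kitchen)}
          = {at(bay), have(k1), locked(d_lab_kitchen)}

== RESULT ==
["at(bay)", "have(k1)", "locked(d_lab_kitchen)"]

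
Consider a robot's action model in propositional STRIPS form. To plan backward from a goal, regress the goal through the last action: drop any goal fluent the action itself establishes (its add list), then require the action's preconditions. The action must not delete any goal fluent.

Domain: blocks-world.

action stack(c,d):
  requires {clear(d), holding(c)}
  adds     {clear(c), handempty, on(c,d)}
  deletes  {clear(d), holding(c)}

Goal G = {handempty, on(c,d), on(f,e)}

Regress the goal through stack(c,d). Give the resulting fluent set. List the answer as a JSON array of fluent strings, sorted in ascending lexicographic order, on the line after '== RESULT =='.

Compute (G \ add) ∪ pre:
  G ∩ del = {}  (empty — regression defined)
  G \ add = {handempty, on(c,d), on(f,e)} \ {clear(c), handempty, on(c,d)} = {on(f,e)}
  ∪ pre   = {on(f,e)} ∪ {clear(d), holding(c)}
          = {clear(d), holding(c), on(f,e)}

== RESULT ==
["clear(d)", "holding(c)", "on(f,e)"]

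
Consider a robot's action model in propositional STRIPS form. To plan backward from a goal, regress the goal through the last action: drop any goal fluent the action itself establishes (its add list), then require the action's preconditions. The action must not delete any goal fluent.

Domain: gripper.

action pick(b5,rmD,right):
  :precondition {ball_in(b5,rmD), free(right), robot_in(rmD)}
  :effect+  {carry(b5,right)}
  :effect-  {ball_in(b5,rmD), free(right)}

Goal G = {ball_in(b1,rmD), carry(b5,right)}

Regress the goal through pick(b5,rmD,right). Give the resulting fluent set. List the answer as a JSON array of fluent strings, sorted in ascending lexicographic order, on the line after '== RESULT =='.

Compute (G \ add) ∪ pre:
  G ∩ del = {}  (empty — regression defined)
  G \ add = {ball_in(b1,rmD), carry(b5,right)} \ {carry(b5,right)} = {ball_in(b1,rmD)}
  ∪ pre   = {ball_in(b1,rmD)} ∪ {ball_in(b5,rmD), free(right), robot_in(rmD)}
          = {ball_in(b1,rmD), ball_in(b5,rmD), free(right), robot_in(rmD)}

== RESULT ==
["ball_in(b1,rmD)", "ball_in(b5,rmD)", "free(right)", "robot_in(rmD)"]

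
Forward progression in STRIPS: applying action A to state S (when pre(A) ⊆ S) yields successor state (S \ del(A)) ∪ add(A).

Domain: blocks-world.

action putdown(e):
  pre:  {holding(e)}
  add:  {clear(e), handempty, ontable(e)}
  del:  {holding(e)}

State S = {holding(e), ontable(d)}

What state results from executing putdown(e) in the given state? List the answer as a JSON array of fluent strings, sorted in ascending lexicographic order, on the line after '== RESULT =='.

Compute (S \ del) ∪ add:
  pre ⊆ S: {holding(e)} ⊆ S  — applicable
  S \ del = {ontable(d)}
  ∪ add   = {clear(e), handempty, ontable(d), ontable(e)}

== RESULT ==
["clear(e)", "handempty", "ontable(d)", "ontable(e)"]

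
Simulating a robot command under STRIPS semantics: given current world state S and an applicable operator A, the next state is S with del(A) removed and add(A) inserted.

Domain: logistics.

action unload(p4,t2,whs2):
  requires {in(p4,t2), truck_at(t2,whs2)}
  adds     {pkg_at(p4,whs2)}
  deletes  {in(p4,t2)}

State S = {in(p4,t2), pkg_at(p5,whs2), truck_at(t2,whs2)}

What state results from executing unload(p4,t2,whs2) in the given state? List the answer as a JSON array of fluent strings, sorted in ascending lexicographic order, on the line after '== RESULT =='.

Compute (S \ del) ∪ add:
  pre ⊆ S: {in(p4,t2), truck_at(t2,whs2)} ⊆ S  — applicable
  S \ del = {pkg_at(p5,whs2), truck_at(t2,whs2)}
  ∪ add   = {pkg_at(p4,whs2), pkg_at(p5,whs2), truck_at(t2,whs2)}

== RESULT ==
["pkg_at(p4,whs2)", "pkg_at(p5,whs2)", "truck_at(t2,whs2)"]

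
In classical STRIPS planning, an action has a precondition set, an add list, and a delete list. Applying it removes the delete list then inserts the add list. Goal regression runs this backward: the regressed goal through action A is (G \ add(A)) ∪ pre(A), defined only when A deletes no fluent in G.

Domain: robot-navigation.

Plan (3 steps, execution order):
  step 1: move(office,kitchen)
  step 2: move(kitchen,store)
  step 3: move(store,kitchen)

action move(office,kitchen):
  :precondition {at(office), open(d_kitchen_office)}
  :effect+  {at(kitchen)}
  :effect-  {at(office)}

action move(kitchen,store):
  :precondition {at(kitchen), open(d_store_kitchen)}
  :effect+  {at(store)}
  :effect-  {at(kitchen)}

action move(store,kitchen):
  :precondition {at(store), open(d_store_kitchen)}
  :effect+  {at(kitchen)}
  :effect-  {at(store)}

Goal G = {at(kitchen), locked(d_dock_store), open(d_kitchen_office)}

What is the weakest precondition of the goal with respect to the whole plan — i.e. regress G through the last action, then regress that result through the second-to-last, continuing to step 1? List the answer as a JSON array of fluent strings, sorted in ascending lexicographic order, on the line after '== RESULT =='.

Work backward from the goal:
  through step 3 (move(store,kitchen)): drop {at(kitchen)}, keep {locked(d_dock_store), open(d_kitchen_office)}, require {at(store), open(d_store_kitchen)}
    → {at(store), locked(d_dock_store), open(d_kitchen_office), open(d_store_kitchen)}
  through step 2 (move(kitchen,store)): drop {at(store)}, keep {locked(d_dock_store), open(d_kitchen_office), open(d_store_kitchen)}, require {at(kitchen), open(d_store_kitchen)}
    → {at(kitchen), locked(d_dock_store), open(d_kitchen_office), open(d_store_kitchen)}
  through step 1 (move(office,kitchen)): drop {at(kitchen)}, keep {locked(d_dock_store), open(d_kitchen_office), open(d_store_kitchen)}, require {at(office), open(d_kitchen_office)}
    → {at(office), locked(d_dock_store), open(d_kitchen_office), open(d_store_kitchen)}

== RESULT ==
["at(office)", "locked(d_dock_store)", "open(d_kitchen_office)", "open(d_store_kitchen)"]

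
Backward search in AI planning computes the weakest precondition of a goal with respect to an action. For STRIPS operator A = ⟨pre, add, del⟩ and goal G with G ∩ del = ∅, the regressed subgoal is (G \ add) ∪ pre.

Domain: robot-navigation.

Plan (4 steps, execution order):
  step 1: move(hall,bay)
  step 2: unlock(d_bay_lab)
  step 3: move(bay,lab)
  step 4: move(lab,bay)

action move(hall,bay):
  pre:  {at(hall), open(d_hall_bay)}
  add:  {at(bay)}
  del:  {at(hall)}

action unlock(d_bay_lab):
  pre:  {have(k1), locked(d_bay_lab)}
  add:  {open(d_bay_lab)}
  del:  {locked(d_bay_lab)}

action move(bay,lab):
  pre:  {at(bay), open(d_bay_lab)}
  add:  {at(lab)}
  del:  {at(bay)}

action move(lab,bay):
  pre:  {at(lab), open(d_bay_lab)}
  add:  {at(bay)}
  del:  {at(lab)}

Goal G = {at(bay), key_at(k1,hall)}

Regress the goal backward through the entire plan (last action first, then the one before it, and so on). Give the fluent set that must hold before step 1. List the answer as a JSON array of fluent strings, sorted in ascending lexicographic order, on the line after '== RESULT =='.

Regress step by step:
  through step 4 (move(lab,bay)): drop {at(bay)}, keep {key_at(k1,hall)}, require {at(lab), open(d_bay_lab)}
    → {at(lab), key_at(k1,hall), open(d_bay_lab)}
  through step 3 (move(bay,lab)): drop {at(lab)}, keep {key_at(k1,hall), open(d_bay_lab)}, require {at(bay), open(d_bay_lab)}
    → {at(bay), key_at(k1,hall), open(d_bay_lab)}
  through step 2 (unlock(d_bay_lab)): drop {open(d_bay_lab)}, keep {at(bay), key_at(k1,hall)}, require {have(k1), locked(d_bay_lab)}
    → {at(bay), have(k1), key_at(k1,hall), locked(d_bay_lab)}
  through step 1 (move(hall,bay)): drop {at(bay)}, keep {have(k1), key_at(k1,hall), locked(d_bay_lab)}, require {at(hall), open(d_hall_bay)}
    → {at(hall), have(k1), key_at(k1,hall), locked(d_bay_lab), open(d_hall_bay)}

== RESULT ==
["at(hall)", "have(k1)", "key_at(k1,hall)", "locked(d_bay_lab)", "open(d_hall_bay)"]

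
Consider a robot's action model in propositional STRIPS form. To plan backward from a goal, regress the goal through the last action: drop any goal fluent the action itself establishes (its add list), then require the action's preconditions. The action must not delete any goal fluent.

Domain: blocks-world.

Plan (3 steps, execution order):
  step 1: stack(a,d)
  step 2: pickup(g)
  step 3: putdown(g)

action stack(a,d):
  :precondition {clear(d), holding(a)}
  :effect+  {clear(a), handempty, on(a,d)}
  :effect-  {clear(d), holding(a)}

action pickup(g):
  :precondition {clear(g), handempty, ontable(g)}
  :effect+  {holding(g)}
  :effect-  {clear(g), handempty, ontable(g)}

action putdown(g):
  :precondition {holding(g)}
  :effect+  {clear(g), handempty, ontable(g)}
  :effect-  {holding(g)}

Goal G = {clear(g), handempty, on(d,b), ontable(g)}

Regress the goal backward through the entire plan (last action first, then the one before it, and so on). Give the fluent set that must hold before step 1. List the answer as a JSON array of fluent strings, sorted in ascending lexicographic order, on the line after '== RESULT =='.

Work backward from the goal:
  through step 3 (putdown(g)): drop {clear(g), handempty, ontable(g)}, keep {on(d,b)}, require {holding(g)}
    → {holding(g), on(d,b)}
  through step 2 (pickup(g)): drop {holding(g)}, keep {on(d,b)}, require {clear(g), handempty, ontable(g)}
    → {clear(g), handempty, on(d,b), ontable(g)}
  through step 1 (stack(a,d)): drop {handempty}, keep {clear(g), on(d,b), ontable(g)}, require {clear(d), holding(a)}
    → {clear(d), clear(g), holding(a), on(d,b), ontable(g)}

== RESULT ==
["clear(d)", "clear(g)", "holding(a)", "on(d,b)", "ontable(g)"]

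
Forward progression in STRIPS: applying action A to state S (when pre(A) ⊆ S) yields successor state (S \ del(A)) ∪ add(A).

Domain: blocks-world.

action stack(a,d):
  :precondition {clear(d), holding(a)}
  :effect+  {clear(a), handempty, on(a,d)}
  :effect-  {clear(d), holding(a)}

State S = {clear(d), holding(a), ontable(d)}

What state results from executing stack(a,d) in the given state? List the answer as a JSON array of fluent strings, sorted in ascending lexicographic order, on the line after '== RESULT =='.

Compute (S \ del) ∪ add:
  pre ⊆ S: {clear(d), holding(a)} ⊆ S  — applicable
  S \ del = {ontable(d)}
  ∪ add   = {clear(a), handempty, on(a,d), ontable(d)}

== RESULT ==
["clear(a)", "handempty", "on(a,d)", "ontable(d)"]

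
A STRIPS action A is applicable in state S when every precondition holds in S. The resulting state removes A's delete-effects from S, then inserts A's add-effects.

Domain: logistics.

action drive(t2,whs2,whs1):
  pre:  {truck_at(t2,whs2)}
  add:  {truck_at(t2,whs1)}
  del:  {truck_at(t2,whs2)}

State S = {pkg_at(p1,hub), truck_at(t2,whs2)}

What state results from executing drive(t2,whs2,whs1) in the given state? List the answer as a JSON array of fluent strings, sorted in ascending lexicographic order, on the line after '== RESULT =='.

Progress:
  pre ⊆ S: {truck_at(t2,whs2)} ⊆ S  — applicable
  S \ del = {pkg_at(p1,hub)}
  ∪ add   = {pkg_at(p1,hub), truck_at(t2,whs1)}

== RESULT ==
["pkg_at(p1,hub)", "truck_at(t2,whs1)"]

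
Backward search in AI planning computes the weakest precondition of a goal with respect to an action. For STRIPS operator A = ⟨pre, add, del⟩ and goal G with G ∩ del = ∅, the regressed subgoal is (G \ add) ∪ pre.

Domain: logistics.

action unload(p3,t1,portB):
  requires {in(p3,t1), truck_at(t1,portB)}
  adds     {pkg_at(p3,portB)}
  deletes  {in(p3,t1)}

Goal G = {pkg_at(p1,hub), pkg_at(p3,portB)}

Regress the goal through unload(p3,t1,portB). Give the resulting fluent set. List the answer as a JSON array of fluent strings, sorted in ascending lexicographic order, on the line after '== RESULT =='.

Regress:
  G ∩ del = {}  (empty — regression defined)
  G \ add = {pkg_at(p1,hub), pkg_at(p3,portB)} \ {pkg_at(p3,portB)} = {pkg_at(p1,hub)}
  ∪ pre   = {pkg_at(p1,hub)} ∪ {in(p3,t1), truck_at(t1,portB)}
          = {in(p3,t1), pkg_at(p1,hub), truck_at(t1,portB)}

== RESULT ==
["in(p3,t1)", "pkg_at(p1,hub)", "truck_at(t1,portB)"]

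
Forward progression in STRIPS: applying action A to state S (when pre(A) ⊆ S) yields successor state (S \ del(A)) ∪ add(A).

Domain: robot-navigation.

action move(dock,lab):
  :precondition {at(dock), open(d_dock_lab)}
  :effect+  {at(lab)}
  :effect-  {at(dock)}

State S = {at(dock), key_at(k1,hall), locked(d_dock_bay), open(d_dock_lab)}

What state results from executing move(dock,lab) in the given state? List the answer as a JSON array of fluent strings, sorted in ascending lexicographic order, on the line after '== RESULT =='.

Compute (S \ del) ∪ add:
  pre ⊆ S: {at(dock), open(d_dock_lab)} ⊆ S  — applicable
  S \ del = {key_at(k1,hall), locked(d_dock_bay), open(d_dock_lab)}
  ∪ add   = {at(lab), key_at(k1,hall), locked(d_dock_bay), open(d_dock_lab)}

== RESULT ==
["at(lab)", "key_at(k1,hall)", "locked(d_dock_bay)", "open(d_dock_lab)"]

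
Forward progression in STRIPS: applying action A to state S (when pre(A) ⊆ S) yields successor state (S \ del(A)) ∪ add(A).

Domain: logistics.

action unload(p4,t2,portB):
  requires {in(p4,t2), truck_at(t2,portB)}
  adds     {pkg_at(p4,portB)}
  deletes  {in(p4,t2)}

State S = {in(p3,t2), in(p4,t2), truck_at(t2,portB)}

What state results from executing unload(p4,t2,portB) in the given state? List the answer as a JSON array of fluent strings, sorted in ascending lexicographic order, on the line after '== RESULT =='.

Progress:
  pre ⊆ S: {in(p4,t2), truck_at(t2,portB)} ⊆ S  — applicable
  S \ del = {in(p3,t2), truck_at(t2,portB)}
  ∪ add   = {in(p3,t2), pkg_at(p4,portB), truck_at(t2,portB)}

== RESULT ==
["in(p3,t2)", "pkg_at(p4,portB)", "truck_at(t2,portB)"]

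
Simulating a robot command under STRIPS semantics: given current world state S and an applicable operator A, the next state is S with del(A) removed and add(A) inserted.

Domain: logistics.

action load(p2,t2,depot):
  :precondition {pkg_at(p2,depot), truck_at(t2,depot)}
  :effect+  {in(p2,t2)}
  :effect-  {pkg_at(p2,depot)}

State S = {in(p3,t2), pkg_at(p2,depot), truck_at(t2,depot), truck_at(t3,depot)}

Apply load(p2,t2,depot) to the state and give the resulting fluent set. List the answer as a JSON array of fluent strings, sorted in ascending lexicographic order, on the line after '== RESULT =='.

Progress:
  pre ⊆ S: {pkg_at(p2,depot), truck_at(t2,depot)} ⊆ S  — applicable
  S \ del = {in(p3,t2), truck_at(t2,depot), truck_at(t3,depot)}
  ∪ add   = {in(p2,t2), in(p3,t2), truck_at(t2,depot), truck_at(t3,depot)}

== RESULT ==
["in(p2,t2)", "in(p3,t2)", "truck_at(t2,depot)", "truck_at(t3,depot)"]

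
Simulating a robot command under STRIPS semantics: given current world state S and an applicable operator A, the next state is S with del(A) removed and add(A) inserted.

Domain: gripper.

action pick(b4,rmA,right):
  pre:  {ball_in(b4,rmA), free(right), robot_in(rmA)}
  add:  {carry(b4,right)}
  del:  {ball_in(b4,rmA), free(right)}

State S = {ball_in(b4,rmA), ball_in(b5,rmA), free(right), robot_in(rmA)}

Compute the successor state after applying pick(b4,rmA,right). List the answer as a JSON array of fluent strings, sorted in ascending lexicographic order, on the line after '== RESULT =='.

Compute (S \ del) ∪ add:
  pre ⊆ S: {ball_in(b4,rmA), free(right), robot_in(rmA)} ⊆ S  — applicable
  S \ del = {ball_in(b5,rmA), robot_in(rmA)}
  ∪ add   = {ball_in(b5,rmA), carry(b4,right), robot_in(rmA)}

== RESULT ==
["ball_in(b5,rmA)", "carry(b4,right)", "robot_in(rmA)"]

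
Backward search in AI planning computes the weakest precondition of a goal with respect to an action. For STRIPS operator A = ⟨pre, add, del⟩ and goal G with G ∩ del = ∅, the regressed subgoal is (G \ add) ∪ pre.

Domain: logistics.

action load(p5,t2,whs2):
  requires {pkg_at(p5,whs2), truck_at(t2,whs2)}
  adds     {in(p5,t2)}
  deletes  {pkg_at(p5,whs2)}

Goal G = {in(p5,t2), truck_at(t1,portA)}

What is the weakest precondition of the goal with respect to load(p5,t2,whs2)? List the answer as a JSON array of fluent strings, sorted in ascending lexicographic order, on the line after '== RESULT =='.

Regress:
  G ∩ del = {}  (empty — regression defined)
  G \ add = {in(p5,t2), truck_at(t1,portA)} \ {in(p5,t2)} = {truck_at(t1,portA)}
  ∪ pre   = {truck_at(t1,portA)} ∪ {pkg_at(p5,whs2), truck_at(t2,whs2)}
          = {pkg_at(p5,whs2), truck_at(t1,portA), truck_at(t2,whs2)}

== RESULT ==
["pkg_at(p5,whs2)", "truck_at(t1,portA)", "truck_at(t2,whs2)"]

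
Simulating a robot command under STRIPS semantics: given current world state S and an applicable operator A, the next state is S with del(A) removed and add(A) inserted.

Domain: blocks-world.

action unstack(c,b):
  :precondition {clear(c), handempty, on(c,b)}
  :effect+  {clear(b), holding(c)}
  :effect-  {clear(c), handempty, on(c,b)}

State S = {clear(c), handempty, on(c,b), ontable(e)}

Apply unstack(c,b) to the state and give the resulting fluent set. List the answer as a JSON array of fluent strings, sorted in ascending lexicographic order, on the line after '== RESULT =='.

Progress:
  pre ⊆ S: {clear(c), handempty, on(c,b)} ⊆ S  — applicable
  S \ del = {ontable(e)}
  ∪ add   = {clear(b), holding(c), ontable(e)}

== RESULT ==
["clear(b)", "holding(c)", "ontable(e)"]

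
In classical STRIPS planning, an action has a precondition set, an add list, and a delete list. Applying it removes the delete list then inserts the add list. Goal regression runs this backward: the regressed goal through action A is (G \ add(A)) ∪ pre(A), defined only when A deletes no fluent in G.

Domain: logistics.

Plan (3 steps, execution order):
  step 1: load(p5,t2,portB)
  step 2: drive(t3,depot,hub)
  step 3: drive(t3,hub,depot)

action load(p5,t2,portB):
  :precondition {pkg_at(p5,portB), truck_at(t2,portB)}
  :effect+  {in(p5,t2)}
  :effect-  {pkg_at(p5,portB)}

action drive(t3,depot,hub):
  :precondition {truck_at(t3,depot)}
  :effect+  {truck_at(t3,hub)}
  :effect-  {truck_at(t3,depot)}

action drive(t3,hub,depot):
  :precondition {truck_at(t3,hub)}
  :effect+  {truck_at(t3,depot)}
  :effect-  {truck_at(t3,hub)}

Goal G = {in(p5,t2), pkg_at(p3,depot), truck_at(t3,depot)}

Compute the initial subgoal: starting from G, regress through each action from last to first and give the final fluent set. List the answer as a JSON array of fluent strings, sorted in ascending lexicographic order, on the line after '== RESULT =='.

Regress step by step:
  through step 3 (drive(t3,hub,depot)): drop {truck_at(t3,depot)}, keep {in(p5,t2), pkg_at(p3,depot)}, require {truck_at(t3,hub)}
    → {in(p5,t2), pkg_at(p3,depot), truck_at(t3,hub)}
  through step 2 (drive(t3,depot,hub)): drop {truck_at(t3,hub)}, keep {in(p5,t2), pkg_at(p3,depot)}, require {truck_at(t3,depot)}
    → {in(p5,t2), pkg_at(p3,depot), truck_at(t3,depot)}
  through step 1 (load(p5,t2,portB)): drop {in(p5,t2)}, keep {pkg_at(p3,depot), truck_at(t3,depot)}, require {pkg_at(p5,portB), truck_at(t2,portB)}
    → {pkg_at(p3,depot), pkg_at(p5,portB), truck_at(t2,portB), truck_at(t3,depot)}

== RESULT ==
["pkg_at(p3,depot)", "pkg_at(p5,portB)", "truck_at(t2,portB)", "truck_at(t3,depot)"]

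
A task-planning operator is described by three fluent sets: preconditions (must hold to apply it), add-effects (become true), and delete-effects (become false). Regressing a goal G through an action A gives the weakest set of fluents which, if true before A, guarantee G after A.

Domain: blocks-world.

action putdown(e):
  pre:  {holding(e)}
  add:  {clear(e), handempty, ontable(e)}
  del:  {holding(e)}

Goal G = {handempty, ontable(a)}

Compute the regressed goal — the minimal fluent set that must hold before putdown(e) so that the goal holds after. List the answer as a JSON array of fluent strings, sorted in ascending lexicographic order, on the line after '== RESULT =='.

Compute (G \ add) ∪ pre:
  G ∩ del = {}  (empty — regression defined)
  G \ add = {handempty, ontable(a)} \ {clear(e), handempty, ontable(e)} = {ontable(a)}
  ∪ pre   = {ontable(a)} ∪ {holding(e)}
          = {holding(e), ontable(a)}

== RESULT ==
["holding(e)", "ontable(a)"]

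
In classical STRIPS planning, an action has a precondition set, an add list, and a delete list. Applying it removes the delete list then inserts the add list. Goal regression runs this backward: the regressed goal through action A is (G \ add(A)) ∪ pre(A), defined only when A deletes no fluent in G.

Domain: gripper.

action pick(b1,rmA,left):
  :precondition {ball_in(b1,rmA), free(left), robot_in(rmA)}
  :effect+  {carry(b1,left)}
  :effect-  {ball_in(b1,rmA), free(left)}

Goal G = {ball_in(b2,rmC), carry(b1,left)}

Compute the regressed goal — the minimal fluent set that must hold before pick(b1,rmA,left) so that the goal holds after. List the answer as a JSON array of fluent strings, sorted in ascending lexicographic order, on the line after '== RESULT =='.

Compute (G \ add) ∪ pre:
  G ∩ del = {}  (empty — regression defined)
  G \ add = {ball_in(b2,rmC), carry(b1,left)} \ {carry(b1,left)} = {ball_in(b2,rmC)}
  ∪ pre   = {ball_in(b2,rmC)} ∪ {ball_in(b1,rmA), free(left), robot_in(rmA)}
          = {ball_in(b1,rmA), ball_in(b2,rmC), free(left), robot_in(rmA)}

== RESULT ==
["ball_in(b1,rmA)", "ball_in(b2,rmC)", "free(left)", "robot_in(rmA)"]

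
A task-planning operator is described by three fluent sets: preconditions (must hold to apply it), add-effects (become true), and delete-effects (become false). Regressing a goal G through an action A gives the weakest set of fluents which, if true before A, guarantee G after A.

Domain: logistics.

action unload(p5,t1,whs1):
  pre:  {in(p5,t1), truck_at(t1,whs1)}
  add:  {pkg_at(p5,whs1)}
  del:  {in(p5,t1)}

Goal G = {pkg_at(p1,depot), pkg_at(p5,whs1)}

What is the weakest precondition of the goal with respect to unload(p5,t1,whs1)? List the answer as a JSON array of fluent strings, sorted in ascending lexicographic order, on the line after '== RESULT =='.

Compute (G \ add) ∪ pre:
  G ∩ del = {}  (empty — regression defined)
  G \ add = {pkg_at(p1,depot), pkg_at(p5,whs1)} \ {pkg_at(p5,whs1)} = {pkg_at(p1,depot)}
  ∪ pre   = {pkg_at(p1,depot)} ∪ {in(p5,t1), truck_at(t1,whs1)}
          = {in(p5,t1), pkg_at(p1,depot), truck_at(t1,whs1)}

== RESULT ==
["in(p5,t1)", "pkg_at(p1,depot)", "truck_at(t1,whs1)"]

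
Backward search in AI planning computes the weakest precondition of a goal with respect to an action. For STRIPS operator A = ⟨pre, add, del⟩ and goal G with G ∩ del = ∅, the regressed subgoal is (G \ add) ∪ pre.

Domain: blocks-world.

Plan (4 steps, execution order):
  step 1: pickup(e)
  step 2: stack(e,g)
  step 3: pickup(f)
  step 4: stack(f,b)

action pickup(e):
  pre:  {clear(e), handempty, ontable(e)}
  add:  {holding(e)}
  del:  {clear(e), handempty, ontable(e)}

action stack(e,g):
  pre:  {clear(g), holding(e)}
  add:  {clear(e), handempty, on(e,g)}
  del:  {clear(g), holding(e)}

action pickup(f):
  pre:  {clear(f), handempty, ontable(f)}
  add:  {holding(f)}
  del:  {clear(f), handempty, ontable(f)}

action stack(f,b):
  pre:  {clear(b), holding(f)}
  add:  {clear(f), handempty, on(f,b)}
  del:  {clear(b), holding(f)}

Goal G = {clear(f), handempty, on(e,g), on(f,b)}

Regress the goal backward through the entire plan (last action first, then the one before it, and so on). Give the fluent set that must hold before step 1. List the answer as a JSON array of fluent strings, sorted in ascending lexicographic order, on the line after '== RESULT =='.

Regress step by step:
  through step 4 (stack(f,b)): drop {clear(f), handempty, on(f,b)}, keep {on(e,g)}, require {clear(b), holding(f)}
    → {clear(b), holding(f), on(e,g)}
  through step 3 (pickup(f)): drop {holding(f)}, keep {clear(b), on(e,g)}, require {clear(f), handempty, ontable(f)}
    → {clear(b), clear(f), handempty, on(e,g), ontable(f)}
  through step 2 (stack(e,g)): drop {handempty, on(e,g)}, keep {clear(b), clear(f), ontable(f)}, require {clear(g), holding(e)}
    → {clear(b), clear(f), clear(g), holding(e), ontable(f)}
  through step 1 (pickup(e)): drop {holding(e)}, keep {clear(b), clear(f), clear(g), ontable(f)}, require {clear(e), handempty, ontable(e)}
    → {clear(b), clear(e), clear(f), clear(g), handempty, ontable(e), ontable(f)}

== RESULT ==
["clear(b)", "clear(e)", "clear(f)", "clear(g)", "handempty", "ontable(e)", "ontable(f)"]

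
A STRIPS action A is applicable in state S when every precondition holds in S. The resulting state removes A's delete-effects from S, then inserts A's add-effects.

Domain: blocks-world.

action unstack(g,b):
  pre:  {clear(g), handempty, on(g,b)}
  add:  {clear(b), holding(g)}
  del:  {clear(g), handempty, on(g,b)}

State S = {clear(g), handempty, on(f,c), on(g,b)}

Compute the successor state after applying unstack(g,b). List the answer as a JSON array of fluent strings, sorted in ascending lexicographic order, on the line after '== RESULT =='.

Compute (S \ del) ∪ add:
  pre ⊆ S: {clear(g), handempty, on(g,b)} ⊆ S  — applicable
  S \ del = {on(f,c)}
  ∪ add   = {clear(b), holding(g), on(f,c)}

== RESULT ==
["clear(b)", "holding(g)", "on(f,c)"]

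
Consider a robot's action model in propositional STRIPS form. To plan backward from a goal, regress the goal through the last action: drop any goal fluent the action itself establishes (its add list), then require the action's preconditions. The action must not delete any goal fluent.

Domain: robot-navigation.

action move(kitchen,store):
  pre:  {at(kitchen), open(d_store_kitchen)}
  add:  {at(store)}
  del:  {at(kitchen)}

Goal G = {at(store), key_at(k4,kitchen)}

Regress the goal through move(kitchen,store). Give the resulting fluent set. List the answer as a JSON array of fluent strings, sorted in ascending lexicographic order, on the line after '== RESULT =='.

Compute (G \ add) ∪ pre:
  G ∩ del = {}  (empty — regression defined)
  G \ add = {at(store), key_at(k4,kitchen)} \ {at(store)} = {key_at(k4,kitchen)}
  ∪ pre   = {key_at(k4,kitchen)} ∪ {at(kitchen), open(d_store_kitchen)}
          = {at(kitchen), key_at(k4,kitchen), open(d_store_kitchen)}

== RESULT ==
["at(kitchen)", "key_at(k4,kitchen)", "open(d_store_kitchen)"]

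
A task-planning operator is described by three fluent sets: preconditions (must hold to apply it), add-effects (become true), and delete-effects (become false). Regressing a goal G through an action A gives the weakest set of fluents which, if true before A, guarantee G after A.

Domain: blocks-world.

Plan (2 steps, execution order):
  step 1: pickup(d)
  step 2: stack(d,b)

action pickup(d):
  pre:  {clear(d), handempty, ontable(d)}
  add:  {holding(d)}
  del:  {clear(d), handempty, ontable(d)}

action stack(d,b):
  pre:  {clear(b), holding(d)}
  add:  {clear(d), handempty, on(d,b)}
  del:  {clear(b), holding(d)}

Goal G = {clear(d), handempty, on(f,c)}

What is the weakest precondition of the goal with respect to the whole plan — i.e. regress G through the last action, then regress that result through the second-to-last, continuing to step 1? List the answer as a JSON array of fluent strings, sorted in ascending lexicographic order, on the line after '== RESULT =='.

Regress step by step:
  through step 2 (stack(d,b)): drop {clear(d), handempty}, keep {on(f,c)}, require {clear(b), holding(d)}
    → {clear(b), holding(d), on(f,c)}
  through step 1 (pickup(d)): drop {holding(d)}, keep {clear(b), on(f,c)}, require {clear(d), handempty, ontable(d)}
    → {clear(b), clear(d), handempty, on(f,c), ontable(d)}

== RESULT ==
["clear(b)", "clear(d)", "handempty", "on(f,c)", "ontable(d)"]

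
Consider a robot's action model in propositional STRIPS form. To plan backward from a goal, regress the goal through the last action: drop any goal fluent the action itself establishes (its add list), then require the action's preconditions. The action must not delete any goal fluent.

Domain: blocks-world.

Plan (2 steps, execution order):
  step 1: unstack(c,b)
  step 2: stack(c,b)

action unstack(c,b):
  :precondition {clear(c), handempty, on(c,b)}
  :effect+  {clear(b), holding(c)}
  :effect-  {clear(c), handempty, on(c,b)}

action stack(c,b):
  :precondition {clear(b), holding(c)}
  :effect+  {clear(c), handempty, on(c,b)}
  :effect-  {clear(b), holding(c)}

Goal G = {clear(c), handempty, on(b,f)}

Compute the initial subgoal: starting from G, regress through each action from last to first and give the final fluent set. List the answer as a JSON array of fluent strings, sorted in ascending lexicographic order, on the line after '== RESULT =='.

Work backward from the goal:
  through step 2 (stack(c,b)): drop {clear(c), handempty}, keep {on(b,f)}, require {clear(b), holding(c)}
    → {clear(b), holding(c), on(b,f)}
  through step 1 (unstack(c,b)): drop {clear(b), holding(c)}, keep {on(b,f)}, require {clear(c), handempty, on(c,b)}
    → {clear(c), handempty, on(b,f), on(c,b)}

== RESULT ==
["clear(c)", "handempty", "on(b,f)", "on(c,b)"]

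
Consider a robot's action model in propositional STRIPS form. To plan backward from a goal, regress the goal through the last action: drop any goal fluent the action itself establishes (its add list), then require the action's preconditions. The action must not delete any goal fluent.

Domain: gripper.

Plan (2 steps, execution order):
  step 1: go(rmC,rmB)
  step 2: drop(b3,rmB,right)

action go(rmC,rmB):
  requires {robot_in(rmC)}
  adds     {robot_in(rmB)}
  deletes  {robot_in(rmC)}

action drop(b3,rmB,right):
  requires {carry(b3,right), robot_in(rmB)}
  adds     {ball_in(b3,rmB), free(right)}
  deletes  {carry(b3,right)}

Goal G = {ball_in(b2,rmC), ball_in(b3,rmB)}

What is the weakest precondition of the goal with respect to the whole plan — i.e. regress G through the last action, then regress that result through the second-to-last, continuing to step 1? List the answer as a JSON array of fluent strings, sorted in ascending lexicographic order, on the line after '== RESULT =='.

Work backward from the goal:
  through step 2 (drop(b3,rmB,right)): drop {ball_in(b3,rmB)}, keep {ball_in(b2,rmC)}, require {carry(b3,right), robot_in(rmB)}
    → {ball_in(b2,rmC), carry(b3,right), robot_in(rmB)}
  through step 1 (go(rmC,rmB)): drop {robot_in(rmB)}, keep {ball_in(b2,rmC), carry(b3,right)}, require {robot_in(rmC)}
    → {ball_in(b2,rmC), carry(b3,right), robot_in(rmC)}

== RESULT ==
["ball_in(b2,rmC)", "carry(b3,right)", "robot_in(rmC)"]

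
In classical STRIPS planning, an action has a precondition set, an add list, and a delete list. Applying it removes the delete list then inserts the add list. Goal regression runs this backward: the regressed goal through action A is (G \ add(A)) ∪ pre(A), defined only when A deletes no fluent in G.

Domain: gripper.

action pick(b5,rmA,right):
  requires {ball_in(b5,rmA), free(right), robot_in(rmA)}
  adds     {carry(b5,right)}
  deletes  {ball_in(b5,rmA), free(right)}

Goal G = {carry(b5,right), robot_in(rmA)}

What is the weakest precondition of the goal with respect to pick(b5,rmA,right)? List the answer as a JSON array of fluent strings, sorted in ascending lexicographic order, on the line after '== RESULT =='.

Compute (G \ add) ∪ pre:
  G ∩ del = {}  (empty — regression defined)
  G \ add = {carry(b5,right), robot_in(rmA)} \ {carry(b5,right)} = {robot_in(rmA)}
  ∪ pre   = {robot_in(rmA)} ∪ {ball_in(b5,rmA), free(right), robot_in(rmA)}
          = {ball_in(b5,rmA), free(right), robot_in(rmA)}

== RESULT ==
["ball_in(b5,rmA)", "free(right)", "robot_in(rmA)"]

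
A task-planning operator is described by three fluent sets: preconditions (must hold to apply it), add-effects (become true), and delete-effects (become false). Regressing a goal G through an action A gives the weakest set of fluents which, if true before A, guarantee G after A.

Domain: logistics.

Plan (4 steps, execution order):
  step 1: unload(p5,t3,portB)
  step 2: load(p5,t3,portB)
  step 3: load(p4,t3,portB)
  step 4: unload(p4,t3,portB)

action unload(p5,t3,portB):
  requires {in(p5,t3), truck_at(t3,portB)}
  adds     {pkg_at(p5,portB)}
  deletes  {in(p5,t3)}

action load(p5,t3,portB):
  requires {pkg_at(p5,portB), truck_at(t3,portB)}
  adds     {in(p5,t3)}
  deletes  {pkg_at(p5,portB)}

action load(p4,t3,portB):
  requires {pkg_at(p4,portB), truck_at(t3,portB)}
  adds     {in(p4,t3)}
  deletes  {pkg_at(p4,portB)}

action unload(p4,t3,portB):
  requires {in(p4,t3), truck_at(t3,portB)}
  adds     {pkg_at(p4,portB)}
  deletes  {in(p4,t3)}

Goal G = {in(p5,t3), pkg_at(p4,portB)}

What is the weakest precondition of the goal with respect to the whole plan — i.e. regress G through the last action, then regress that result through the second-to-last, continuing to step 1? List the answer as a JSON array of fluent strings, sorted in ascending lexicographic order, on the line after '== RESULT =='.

Work backward from the goal:
  through step 4 (unload(p4,t3,portB)): drop {pkg_at(p4,portB)}, keep {in(p5,t3)}, require {in(p4,t3), truck_at(t3,portB)}
    → {in(p4,t3), in(p5,t3), truck_at(t3,portB)}
  through step 3 (load(p4,t3,portB)): drop {in(p4,t3)}, keep {in(p5,t3), truck_at(t3,portB)}, require {pkg_at(p4,portB), truck_at(t3,portB)}
    → {in(p5,t3), pkg_at(p4,portB), truck_at(t3,portB)}
  through step 2 (load(p5,t3,portB)): drop {in(p5,t3)}, keep {pkg_at(p4,portB), truck_at(t3,portB)}, require {pkg_at(p5,portB), truck_at(t3,portB)}
    → {pkg_at(p4,portB), pkg_at(p5,portB), truck_at(t3,portB)}
  through step 1 (unload(p5,t3,portB)): drop {pkg_at(p5,portB)}, keep {pkg_at(p4,portB), truck_at(t3,portB)}, require {in(p5,t3), truck_at(t3,portB)}
    → {in(p5,t3), pkg_at(p4,portB), truck_at(t3,portB)}

== RESULT ==
["in(p5,t3)", "pkg_at(p4,portB)", "truck_at(t3,portB)"]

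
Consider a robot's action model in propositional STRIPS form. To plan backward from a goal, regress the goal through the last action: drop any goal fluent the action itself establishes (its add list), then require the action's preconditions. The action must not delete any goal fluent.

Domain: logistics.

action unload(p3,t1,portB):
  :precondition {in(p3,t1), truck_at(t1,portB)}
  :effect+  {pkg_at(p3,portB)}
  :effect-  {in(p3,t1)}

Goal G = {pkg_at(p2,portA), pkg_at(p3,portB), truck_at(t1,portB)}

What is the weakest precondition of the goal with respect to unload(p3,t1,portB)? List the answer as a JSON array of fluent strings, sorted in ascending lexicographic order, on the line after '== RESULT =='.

Regress:
  G ∩ del = {}  (empty — regression defined)
  G \ add = {pkg_at(p2,portA), pkg_at(p3,portB), truck_at(t1,portB)} \ {pkg_at(p3,portB)} = {pkg_at(p2,portA), truck_at(t1,portB)}
  ∪ pre   = {pkg_at(p2,portA), truck_at(t1,portB)} ∪ {in(p3,t1), truck_at(t1,portB)}
          = {in(p3,t1), pkg_at(p2,portA), truck_at(t1,portB)}

== RESULT ==
["in(p3,t1)", "pkg_at(p2,portA)", "truck_at(t1,portB)"]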